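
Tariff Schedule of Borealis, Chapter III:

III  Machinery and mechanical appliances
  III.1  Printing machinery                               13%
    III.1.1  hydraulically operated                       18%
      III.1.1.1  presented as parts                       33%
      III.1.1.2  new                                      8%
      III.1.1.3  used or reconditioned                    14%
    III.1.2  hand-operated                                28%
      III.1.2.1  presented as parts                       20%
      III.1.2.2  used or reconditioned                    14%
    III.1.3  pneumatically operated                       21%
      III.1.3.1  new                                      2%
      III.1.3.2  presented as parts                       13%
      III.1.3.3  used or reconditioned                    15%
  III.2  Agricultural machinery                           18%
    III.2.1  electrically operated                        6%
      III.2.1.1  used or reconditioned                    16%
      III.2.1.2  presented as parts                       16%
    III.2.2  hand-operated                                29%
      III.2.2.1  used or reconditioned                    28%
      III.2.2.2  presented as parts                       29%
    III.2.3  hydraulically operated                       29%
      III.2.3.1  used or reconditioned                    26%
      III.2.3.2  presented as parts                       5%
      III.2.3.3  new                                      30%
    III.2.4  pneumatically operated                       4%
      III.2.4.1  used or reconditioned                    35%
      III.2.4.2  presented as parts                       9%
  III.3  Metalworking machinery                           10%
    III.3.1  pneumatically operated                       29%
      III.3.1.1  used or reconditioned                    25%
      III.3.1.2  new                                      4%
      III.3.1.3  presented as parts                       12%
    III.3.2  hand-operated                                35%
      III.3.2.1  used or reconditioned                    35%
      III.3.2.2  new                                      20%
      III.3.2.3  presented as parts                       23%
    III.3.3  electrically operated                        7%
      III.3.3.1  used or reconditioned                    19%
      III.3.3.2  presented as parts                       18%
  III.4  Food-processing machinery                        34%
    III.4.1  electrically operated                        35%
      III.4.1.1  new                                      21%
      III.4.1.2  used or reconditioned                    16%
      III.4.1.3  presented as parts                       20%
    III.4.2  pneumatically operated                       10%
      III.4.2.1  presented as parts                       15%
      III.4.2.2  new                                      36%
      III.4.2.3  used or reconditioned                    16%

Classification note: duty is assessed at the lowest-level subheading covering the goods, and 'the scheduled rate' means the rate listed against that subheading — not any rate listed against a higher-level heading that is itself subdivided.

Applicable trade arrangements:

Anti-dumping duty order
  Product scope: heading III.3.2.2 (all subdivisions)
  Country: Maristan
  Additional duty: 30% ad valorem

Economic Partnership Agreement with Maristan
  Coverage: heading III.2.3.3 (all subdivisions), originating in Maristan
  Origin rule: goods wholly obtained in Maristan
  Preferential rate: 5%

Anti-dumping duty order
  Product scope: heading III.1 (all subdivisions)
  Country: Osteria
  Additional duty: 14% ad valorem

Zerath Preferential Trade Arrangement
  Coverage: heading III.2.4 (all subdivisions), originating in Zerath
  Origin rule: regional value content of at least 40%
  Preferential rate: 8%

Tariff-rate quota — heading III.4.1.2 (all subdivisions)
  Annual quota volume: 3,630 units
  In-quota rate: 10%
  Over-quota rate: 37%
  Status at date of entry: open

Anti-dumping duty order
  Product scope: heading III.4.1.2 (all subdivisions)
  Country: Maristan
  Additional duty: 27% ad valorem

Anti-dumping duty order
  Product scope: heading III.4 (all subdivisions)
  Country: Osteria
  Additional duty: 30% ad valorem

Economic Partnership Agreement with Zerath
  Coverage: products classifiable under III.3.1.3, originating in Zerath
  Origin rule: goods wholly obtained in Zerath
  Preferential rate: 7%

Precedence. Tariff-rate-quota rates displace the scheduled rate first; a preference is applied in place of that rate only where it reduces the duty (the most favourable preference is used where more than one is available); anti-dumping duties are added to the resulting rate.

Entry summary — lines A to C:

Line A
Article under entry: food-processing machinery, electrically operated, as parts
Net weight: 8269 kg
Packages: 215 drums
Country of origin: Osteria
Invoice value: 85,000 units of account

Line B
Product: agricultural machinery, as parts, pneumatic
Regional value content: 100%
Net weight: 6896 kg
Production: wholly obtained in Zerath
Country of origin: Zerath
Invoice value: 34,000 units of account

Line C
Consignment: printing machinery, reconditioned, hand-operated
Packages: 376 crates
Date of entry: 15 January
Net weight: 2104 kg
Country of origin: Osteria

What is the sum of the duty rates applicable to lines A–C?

Line A: food-processing → III.4; electrically operated → III.4.1; as parts → III.4.1.3. Scheduled 20%. anti-dumping (Osteria, III.4): +30%; total 20% + 30% = 50%. → 50%.
Line B: agricultural → III.2; pneumatic → III.2.4; as parts → III.2.4.2. Scheduled 9%. Zerath agreement on III.2.4: RVC ≥ 40% → 8% available; Zerath agreement on III.3.1.3: III.2.4.2 not covered; preferential 8%. → 8%.
Line C: printing → III.1; hand-operated → III.1.2; reconditioned → III.1.2.2. Scheduled 14%. anti-dumping (Osteria, III.1): +14%; total 14% + 14% = 28%. → 28%.
Sum: 50% + 8% + 28% = 86%.

86%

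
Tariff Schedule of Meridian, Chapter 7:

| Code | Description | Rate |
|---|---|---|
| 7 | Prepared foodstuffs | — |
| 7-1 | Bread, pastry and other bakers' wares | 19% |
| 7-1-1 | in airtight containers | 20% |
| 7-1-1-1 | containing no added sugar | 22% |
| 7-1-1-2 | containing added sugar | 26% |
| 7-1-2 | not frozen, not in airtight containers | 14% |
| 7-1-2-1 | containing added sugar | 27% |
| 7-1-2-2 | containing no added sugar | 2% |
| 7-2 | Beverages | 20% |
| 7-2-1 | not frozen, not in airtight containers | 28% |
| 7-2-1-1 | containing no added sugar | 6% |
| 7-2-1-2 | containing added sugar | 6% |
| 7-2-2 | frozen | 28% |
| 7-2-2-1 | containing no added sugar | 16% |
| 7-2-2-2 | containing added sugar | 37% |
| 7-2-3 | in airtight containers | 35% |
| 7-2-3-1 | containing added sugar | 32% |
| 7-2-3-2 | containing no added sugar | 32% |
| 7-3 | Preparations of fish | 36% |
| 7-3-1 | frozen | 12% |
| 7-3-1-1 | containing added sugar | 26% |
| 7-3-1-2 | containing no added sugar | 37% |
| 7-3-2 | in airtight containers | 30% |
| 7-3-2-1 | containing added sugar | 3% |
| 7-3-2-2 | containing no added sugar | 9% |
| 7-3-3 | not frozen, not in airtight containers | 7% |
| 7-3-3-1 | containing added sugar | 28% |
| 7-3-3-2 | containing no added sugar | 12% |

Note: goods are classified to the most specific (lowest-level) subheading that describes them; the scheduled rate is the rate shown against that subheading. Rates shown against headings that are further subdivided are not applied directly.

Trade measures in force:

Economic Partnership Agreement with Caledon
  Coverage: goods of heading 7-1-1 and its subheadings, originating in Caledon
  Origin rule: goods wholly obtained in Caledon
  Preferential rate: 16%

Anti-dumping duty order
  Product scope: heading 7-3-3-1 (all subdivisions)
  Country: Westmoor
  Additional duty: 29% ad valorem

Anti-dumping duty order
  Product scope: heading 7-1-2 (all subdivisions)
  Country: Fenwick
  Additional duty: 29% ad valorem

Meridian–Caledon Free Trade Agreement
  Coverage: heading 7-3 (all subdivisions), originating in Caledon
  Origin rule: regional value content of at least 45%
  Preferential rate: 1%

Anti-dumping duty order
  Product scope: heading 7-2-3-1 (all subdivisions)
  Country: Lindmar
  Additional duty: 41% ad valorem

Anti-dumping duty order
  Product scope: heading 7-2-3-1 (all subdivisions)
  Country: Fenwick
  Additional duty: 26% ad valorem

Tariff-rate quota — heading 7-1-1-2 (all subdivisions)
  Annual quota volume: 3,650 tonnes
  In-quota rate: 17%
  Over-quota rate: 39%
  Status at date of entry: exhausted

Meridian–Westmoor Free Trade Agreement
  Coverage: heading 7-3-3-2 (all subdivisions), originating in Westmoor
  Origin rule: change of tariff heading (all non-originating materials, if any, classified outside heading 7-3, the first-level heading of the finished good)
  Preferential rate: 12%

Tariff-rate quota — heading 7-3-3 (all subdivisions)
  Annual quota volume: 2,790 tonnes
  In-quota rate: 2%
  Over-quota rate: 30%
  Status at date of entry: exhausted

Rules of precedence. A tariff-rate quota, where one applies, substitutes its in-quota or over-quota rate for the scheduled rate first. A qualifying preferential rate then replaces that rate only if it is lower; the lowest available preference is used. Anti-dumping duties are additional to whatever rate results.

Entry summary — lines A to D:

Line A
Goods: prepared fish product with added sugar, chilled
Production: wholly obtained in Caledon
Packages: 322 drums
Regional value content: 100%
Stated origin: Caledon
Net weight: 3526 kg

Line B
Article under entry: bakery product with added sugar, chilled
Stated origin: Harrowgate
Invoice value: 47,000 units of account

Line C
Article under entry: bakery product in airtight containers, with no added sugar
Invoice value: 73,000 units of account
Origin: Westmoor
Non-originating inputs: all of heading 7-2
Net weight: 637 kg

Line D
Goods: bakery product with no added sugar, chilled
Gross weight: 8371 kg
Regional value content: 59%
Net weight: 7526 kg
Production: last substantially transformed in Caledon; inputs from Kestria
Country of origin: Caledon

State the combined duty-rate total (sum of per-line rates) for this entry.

52%

Line A: prepared fish product → 7-3; chilled → 7-3-3; with added sugar → 7-3-3-1. Scheduled 28%. quota on 7-3-3 exhausted → over-quota 30%; Caledon agreement on 7-1-1: 7-3-3-1 not covered; Caledon agreement on 7-3: RVC ≥ 45% → 1% available; preferential 1%. → 1%.
Line B: bakery product → 7-1; chilled → 7-1-2; with added sugar → 7-1-2-1. Scheduled 27%. No special measure applies. → 27%.
Line C: bakery product → 7-1; in airtight containers → 7-1-1; with no added sugar → 7-1-1-1. Scheduled 22%. Westmoor agreement on 7-3-3-2: 7-1-1-1 not covered. → 22%.
Line D: bakery product → 7-1; chilled → 7-1-2; with no added sugar → 7-1-2-2. Scheduled 2%. Caledon agreement on 7-1-1: 7-1-2-2 not covered; Caledon agreement on 7-3: 7-1-2-2 not covered. → 2%.
Sum: 1% + 27% + 22% + 2% = 52%.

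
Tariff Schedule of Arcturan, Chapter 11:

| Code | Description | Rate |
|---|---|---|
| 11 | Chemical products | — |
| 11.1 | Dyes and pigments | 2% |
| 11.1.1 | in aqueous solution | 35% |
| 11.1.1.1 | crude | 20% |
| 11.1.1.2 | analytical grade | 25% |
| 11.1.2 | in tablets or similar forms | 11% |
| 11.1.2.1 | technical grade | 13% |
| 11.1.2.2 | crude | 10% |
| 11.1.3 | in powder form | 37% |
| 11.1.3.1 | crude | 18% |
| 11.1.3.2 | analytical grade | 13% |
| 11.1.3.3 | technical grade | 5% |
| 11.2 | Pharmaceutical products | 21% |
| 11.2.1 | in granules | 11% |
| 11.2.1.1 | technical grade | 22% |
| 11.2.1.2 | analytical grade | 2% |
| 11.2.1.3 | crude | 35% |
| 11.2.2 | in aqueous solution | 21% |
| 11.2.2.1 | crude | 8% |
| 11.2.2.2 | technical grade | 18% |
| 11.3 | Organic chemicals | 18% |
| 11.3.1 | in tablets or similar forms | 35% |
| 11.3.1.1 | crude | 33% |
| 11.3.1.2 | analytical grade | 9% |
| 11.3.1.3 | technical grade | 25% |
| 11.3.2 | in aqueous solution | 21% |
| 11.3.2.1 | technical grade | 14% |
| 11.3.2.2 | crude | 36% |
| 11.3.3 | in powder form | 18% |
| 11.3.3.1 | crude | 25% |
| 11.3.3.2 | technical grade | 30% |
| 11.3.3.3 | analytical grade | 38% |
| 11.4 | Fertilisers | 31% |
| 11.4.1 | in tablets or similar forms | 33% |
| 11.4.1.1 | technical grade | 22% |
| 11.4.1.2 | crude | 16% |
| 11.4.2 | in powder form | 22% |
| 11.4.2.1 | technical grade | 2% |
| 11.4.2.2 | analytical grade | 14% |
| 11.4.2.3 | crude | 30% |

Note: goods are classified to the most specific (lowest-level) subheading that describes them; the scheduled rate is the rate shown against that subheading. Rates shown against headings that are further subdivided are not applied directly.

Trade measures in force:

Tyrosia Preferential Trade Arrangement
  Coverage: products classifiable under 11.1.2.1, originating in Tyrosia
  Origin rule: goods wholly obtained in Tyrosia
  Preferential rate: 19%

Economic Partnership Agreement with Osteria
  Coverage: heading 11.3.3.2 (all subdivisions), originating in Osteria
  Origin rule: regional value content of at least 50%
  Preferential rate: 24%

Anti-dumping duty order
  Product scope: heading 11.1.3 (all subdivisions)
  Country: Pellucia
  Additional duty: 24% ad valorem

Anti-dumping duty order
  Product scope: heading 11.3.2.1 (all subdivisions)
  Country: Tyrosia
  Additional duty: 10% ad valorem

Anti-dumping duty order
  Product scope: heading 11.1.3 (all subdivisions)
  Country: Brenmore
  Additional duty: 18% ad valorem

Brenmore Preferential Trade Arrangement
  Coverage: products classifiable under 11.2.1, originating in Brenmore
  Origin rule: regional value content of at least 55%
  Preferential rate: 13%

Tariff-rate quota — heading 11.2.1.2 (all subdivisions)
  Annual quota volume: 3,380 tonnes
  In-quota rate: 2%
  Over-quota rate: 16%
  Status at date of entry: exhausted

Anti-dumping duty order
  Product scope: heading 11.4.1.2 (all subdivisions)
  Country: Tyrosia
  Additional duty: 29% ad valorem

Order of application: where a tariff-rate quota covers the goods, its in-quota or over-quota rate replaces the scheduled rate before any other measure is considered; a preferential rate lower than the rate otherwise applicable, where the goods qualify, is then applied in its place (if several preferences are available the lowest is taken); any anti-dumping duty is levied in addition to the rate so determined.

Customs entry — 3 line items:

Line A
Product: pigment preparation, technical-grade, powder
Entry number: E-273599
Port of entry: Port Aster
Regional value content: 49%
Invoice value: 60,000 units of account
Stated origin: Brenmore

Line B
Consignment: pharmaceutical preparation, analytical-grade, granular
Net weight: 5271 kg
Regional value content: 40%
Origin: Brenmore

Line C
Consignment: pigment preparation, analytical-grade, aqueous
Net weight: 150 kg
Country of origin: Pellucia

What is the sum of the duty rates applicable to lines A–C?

Line A: pigment → 11.1; powder → 11.1.3; technical-grade → 11.1.3.3. Scheduled 5%. Brenmore agreement on 11.2.1: 11.1.3.3 not covered; anti-dumping (Brenmore, 11.1.3): +18%; total 5% + 18% = 23%. → 23%.
Line B: pharmaceutical → 11.2; granular → 11.2.1; analytical-grade → 11.2.1.2. Scheduled 2%. quota on 11.2.1.2 exhausted → over-quota 16%; Brenmore agreement on 11.2.1: RVC < 55%. → 16%.
Line C: pigment → 11.1; aqueous → 11.1.1; analytical-grade → 11.1.1.2. Scheduled 25%. No special measure applies. → 25%.
Sum: 23% + 16% + 25% = 64%.

64%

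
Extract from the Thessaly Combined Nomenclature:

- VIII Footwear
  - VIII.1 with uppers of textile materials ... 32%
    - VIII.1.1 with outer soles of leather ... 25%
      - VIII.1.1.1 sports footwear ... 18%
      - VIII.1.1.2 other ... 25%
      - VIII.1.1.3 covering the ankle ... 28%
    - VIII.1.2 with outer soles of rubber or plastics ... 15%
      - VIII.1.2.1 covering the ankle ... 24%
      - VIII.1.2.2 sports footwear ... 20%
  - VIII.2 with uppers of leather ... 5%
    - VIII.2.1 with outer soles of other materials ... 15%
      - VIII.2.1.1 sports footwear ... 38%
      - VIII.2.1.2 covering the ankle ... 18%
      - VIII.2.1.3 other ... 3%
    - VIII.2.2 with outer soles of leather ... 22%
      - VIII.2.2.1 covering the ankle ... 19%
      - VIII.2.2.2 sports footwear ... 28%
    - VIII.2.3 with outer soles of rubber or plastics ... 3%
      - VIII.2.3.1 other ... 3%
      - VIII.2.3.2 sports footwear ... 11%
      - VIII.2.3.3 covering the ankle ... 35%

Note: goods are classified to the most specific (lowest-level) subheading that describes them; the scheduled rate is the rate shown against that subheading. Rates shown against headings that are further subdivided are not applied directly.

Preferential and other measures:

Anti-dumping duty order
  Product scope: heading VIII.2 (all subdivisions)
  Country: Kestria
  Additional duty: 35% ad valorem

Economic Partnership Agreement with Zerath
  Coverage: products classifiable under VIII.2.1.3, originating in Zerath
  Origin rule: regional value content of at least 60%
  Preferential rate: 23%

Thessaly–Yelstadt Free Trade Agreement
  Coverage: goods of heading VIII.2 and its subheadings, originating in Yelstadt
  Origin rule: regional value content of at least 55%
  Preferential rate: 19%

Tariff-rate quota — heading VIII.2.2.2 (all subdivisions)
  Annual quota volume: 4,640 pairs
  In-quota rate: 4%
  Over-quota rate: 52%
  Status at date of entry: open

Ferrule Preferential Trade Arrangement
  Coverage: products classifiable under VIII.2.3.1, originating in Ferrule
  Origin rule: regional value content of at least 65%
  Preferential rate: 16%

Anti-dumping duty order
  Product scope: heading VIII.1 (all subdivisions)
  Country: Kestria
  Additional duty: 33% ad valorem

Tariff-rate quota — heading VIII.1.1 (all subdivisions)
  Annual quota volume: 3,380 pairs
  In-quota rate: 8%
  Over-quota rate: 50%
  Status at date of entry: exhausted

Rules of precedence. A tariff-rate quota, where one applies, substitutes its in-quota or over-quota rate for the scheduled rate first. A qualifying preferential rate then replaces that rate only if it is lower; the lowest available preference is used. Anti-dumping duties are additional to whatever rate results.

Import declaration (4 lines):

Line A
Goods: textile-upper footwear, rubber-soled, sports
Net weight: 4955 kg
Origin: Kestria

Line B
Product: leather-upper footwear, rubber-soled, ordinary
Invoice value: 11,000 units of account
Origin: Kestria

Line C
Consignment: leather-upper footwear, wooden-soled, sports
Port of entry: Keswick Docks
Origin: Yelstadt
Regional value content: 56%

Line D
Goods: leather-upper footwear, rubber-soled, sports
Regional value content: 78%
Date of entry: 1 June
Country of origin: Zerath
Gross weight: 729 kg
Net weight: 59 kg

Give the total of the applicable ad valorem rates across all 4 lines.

121%

Line A: textile-upper → VIII.1; rubber-soled → VIII.1.2; sports → VIII.1.2.2. Scheduled 20%. anti-dumping (Kestria, VIII.1): +33%; total 20% + 33% = 53%. → 53%.
Line B: leather-upper → VIII.2; rubber-soled → VIII.2.3; ordinary → VIII.2.3.1. Scheduled 3%. anti-dumping (Kestria, VIII.2): +35%; total 3% + 35% = 38%. → 38%.
Line C: leather-upper → VIII.2; wooden-soled → VIII.2.1; sports → VIII.2.1.1. Scheduled 38%. Yelstadt agreement on VIII.2: RVC ≥ 55% → 19% available; preferential 19%. → 19%.
Line D: leather-upper → VIII.2; rubber-soled → VIII.2.3; sports → VIII.2.3.2. Scheduled 11%. Zerath agreement on VIII.2.1.3: VIII.2.3.2 not covered. → 11%.
Sum: 53% + 38% + 19% + 11% = 121%.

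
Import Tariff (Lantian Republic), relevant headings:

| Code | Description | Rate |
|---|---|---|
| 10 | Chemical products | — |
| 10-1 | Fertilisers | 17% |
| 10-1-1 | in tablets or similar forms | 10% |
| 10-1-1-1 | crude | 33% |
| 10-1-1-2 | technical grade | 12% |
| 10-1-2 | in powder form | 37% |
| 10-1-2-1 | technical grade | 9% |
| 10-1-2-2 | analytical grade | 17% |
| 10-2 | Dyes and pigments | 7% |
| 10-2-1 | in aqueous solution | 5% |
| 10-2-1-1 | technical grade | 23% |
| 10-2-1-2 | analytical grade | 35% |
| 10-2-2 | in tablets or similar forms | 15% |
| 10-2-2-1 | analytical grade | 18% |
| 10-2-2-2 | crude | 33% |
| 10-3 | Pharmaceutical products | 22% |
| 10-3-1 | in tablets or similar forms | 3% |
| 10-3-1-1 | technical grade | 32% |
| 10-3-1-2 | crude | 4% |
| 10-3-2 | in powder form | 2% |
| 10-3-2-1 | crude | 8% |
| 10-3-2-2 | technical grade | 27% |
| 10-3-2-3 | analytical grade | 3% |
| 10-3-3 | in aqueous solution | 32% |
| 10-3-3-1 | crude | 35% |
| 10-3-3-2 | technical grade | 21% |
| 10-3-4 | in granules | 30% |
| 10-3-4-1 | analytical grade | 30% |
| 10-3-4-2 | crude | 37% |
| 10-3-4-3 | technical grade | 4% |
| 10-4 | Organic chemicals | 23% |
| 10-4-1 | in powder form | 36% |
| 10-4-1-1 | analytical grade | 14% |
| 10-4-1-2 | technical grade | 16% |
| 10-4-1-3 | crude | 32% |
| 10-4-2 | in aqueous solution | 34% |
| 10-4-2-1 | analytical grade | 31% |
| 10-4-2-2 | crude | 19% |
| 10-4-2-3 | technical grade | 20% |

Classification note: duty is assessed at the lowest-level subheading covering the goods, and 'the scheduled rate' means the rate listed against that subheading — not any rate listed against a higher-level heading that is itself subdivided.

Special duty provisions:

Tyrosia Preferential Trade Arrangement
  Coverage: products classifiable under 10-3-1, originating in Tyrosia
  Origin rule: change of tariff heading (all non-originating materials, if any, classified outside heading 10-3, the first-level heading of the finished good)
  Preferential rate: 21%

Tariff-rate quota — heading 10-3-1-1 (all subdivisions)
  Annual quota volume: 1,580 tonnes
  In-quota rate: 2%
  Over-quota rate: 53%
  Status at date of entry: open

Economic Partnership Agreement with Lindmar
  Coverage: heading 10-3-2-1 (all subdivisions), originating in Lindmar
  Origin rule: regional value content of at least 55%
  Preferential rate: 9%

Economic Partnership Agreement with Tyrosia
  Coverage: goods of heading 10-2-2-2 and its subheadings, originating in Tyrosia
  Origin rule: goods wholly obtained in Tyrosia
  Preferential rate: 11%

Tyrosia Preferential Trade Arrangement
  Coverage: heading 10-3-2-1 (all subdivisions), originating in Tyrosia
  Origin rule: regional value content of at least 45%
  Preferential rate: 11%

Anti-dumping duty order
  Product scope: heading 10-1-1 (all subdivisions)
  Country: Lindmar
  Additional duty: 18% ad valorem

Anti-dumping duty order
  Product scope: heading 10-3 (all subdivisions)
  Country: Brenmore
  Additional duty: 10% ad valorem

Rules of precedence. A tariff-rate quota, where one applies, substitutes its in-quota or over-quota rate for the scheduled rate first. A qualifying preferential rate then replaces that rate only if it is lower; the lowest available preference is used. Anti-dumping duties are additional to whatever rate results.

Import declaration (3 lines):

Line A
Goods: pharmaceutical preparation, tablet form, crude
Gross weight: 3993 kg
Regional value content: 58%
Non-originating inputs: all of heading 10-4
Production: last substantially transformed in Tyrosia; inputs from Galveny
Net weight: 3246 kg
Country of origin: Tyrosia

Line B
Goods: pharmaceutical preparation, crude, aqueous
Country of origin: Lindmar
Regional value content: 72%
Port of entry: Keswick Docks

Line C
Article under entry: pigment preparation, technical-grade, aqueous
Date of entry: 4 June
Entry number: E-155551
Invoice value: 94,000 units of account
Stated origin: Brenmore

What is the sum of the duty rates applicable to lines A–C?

Line A: pharmaceutical → 10-3; tablet form → 10-3-1; crude → 10-3-1-2. Scheduled 4%. Tyrosia agreement on 10-3-1: CTH met → 21% available; Tyrosia agreement on 10-2-2-2: 10-3-1-2 not covered; Tyrosia agreement on 10-3-2-1: 10-3-1-2 not covered; preference 21% not lower than 4% → no reduction. → 4%.
Line B: pharmaceutical → 10-3; aqueous → 10-3-3; crude → 10-3-3-1. Scheduled 35%. Lindmar agreement on 10-3-2-1: 10-3-3-1 not covered. → 35%.
Line C: pigment → 10-2; aqueous → 10-2-1; technical-grade → 10-2-1-1. Scheduled 23%. No special measure applies. → 23%.
Sum: 4% + 35% + 23% = 62%.

62%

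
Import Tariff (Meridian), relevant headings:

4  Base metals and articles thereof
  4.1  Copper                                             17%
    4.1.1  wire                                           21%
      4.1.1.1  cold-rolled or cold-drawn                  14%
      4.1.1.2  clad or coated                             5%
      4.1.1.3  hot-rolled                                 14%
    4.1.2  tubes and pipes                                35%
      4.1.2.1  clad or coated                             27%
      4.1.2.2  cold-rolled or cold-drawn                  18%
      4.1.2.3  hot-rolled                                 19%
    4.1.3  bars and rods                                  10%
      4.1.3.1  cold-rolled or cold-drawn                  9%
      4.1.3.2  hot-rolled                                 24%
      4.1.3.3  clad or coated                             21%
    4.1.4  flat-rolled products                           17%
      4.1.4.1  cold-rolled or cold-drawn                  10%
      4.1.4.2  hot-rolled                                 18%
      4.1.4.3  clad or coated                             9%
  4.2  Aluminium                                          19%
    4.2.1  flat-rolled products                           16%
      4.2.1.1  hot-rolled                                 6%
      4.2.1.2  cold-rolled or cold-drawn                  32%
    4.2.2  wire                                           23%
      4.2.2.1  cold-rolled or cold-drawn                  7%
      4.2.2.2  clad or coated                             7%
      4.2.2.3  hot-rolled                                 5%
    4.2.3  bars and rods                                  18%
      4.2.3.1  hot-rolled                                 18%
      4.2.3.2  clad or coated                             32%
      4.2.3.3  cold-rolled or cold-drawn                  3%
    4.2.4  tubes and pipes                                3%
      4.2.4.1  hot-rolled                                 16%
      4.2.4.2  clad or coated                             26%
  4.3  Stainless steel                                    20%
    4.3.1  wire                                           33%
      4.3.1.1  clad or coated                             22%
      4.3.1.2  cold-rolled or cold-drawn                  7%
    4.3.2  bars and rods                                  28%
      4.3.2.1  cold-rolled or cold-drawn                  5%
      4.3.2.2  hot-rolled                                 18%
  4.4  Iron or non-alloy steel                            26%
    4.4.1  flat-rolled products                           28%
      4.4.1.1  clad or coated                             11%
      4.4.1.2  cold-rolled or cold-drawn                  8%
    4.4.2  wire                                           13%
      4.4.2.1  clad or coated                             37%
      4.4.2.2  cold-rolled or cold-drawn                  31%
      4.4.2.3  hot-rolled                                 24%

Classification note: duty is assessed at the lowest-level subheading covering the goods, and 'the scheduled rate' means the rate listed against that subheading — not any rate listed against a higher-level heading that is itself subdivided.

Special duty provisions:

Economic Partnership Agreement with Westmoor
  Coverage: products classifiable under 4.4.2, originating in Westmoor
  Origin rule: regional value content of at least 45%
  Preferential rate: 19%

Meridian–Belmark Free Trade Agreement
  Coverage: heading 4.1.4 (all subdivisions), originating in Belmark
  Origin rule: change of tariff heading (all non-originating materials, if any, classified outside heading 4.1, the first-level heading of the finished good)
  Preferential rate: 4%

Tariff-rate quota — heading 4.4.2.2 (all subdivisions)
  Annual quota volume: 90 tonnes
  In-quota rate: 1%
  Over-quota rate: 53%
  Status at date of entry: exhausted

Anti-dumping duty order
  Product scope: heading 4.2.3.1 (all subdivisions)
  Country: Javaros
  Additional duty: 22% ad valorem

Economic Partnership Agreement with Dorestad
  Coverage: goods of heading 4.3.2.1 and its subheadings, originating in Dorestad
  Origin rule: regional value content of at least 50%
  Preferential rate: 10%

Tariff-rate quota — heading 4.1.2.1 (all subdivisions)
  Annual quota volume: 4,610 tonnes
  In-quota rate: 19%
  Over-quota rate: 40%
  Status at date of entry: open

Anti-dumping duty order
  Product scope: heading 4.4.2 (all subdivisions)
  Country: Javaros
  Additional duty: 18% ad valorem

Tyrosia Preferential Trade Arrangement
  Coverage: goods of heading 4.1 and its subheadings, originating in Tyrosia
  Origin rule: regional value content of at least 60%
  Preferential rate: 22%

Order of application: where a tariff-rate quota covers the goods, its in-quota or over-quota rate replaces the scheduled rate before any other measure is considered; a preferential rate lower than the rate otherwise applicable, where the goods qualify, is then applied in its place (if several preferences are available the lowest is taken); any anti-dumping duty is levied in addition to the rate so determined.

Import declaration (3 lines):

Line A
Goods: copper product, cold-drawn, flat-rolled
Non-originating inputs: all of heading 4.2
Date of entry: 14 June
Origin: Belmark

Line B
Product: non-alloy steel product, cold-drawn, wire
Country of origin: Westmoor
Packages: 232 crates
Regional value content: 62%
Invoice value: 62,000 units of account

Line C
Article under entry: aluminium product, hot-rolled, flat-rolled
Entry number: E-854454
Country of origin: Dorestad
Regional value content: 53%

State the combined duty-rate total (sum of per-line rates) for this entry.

Line A: copper → 4.1; flat-rolled → 4.1.4; cold-drawn → 4.1.4.1. Scheduled 10%. Belmark agreement on 4.1.4: CTH met → 4% available; preferential 4%. → 4%.
Line B: non-alloy steel → 4.4; wire → 4.4.2; cold-drawn → 4.4.2.2. Scheduled 31%. quota on 4.4.2.2 exhausted → over-quota 53%; Westmoor agreement on 4.4.2: RVC ≥ 45% → 19% available; preferential 19%. → 19%.
Line C: aluminium → 4.2; flat-rolled → 4.2.1; hot-rolled → 4.2.1.1. Scheduled 6%. Dorestad agreement on 4.3.2.1: 4.2.1.1 not covered. → 6%.
Sum: 4% + 19% + 6% = 29%.

29%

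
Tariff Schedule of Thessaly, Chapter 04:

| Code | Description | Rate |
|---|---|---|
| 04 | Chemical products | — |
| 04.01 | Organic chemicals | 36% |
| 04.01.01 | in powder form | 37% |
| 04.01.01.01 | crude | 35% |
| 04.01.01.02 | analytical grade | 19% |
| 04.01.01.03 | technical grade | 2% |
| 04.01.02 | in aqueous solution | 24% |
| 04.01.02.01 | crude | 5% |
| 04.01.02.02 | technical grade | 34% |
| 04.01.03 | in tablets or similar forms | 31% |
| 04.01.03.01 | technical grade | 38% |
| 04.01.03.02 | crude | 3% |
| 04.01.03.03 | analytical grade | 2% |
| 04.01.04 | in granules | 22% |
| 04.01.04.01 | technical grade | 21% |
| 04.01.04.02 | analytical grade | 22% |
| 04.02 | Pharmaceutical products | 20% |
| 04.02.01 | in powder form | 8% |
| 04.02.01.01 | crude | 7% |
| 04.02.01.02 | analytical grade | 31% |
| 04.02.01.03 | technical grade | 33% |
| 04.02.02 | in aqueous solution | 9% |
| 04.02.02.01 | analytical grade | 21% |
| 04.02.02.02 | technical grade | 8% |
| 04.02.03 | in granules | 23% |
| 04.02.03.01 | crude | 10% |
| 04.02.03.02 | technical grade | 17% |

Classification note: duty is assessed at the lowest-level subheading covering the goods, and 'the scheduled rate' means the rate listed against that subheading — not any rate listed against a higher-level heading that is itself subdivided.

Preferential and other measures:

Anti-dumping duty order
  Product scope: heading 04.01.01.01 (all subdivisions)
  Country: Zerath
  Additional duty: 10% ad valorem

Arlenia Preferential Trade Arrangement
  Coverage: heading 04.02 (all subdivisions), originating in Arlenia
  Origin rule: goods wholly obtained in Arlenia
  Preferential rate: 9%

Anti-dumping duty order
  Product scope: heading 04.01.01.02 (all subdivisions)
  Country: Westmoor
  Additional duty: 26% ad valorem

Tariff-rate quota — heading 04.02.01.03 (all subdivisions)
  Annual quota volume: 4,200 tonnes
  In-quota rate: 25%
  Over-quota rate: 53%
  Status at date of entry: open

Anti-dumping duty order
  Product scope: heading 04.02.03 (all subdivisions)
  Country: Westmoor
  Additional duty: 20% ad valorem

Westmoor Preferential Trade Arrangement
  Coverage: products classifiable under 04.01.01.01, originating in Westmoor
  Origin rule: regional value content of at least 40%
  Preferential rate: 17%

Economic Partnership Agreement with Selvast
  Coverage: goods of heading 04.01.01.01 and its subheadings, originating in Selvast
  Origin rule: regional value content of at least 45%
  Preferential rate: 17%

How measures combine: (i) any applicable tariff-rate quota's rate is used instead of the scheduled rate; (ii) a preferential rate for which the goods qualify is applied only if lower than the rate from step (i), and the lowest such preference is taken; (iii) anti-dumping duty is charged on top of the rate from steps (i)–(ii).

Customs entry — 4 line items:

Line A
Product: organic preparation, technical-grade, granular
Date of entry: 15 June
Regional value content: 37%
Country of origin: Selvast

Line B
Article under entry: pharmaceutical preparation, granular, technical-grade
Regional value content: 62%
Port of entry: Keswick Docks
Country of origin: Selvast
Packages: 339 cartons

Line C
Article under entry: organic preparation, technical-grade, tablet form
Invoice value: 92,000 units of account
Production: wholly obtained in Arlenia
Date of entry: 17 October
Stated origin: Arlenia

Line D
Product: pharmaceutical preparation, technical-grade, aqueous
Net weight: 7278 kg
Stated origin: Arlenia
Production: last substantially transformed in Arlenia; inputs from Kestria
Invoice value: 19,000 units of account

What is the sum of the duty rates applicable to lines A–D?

84%

Line A: organic → 04.01; granular → 04.01.04; technical-grade → 04.01.04.01. Scheduled 21%. Selvast agreement on 04.01.01.01: 04.01.04.01 not covered. → 21%.
Line B: pharmaceutical → 04.02; granular → 04.02.03; technical-grade → 04.02.03.02. Scheduled 17%. Selvast agreement on 04.01.01.01: 04.02.03.02 not covered. → 17%.
Line C: organic → 04.01; tablet form → 04.01.03; technical-grade → 04.01.03.01. Scheduled 38%. Arlenia agreement on 04.02: 04.01.03.01 not covered. → 38%.
Line D: pharmaceutical → 04.02; aqueous → 04.02.02; technical-grade → 04.02.02.02. Scheduled 8%. Arlenia agreement on 04.02: not wholly obtained. → 8%.
Sum: 21% + 17% + 38% + 8% = 84%.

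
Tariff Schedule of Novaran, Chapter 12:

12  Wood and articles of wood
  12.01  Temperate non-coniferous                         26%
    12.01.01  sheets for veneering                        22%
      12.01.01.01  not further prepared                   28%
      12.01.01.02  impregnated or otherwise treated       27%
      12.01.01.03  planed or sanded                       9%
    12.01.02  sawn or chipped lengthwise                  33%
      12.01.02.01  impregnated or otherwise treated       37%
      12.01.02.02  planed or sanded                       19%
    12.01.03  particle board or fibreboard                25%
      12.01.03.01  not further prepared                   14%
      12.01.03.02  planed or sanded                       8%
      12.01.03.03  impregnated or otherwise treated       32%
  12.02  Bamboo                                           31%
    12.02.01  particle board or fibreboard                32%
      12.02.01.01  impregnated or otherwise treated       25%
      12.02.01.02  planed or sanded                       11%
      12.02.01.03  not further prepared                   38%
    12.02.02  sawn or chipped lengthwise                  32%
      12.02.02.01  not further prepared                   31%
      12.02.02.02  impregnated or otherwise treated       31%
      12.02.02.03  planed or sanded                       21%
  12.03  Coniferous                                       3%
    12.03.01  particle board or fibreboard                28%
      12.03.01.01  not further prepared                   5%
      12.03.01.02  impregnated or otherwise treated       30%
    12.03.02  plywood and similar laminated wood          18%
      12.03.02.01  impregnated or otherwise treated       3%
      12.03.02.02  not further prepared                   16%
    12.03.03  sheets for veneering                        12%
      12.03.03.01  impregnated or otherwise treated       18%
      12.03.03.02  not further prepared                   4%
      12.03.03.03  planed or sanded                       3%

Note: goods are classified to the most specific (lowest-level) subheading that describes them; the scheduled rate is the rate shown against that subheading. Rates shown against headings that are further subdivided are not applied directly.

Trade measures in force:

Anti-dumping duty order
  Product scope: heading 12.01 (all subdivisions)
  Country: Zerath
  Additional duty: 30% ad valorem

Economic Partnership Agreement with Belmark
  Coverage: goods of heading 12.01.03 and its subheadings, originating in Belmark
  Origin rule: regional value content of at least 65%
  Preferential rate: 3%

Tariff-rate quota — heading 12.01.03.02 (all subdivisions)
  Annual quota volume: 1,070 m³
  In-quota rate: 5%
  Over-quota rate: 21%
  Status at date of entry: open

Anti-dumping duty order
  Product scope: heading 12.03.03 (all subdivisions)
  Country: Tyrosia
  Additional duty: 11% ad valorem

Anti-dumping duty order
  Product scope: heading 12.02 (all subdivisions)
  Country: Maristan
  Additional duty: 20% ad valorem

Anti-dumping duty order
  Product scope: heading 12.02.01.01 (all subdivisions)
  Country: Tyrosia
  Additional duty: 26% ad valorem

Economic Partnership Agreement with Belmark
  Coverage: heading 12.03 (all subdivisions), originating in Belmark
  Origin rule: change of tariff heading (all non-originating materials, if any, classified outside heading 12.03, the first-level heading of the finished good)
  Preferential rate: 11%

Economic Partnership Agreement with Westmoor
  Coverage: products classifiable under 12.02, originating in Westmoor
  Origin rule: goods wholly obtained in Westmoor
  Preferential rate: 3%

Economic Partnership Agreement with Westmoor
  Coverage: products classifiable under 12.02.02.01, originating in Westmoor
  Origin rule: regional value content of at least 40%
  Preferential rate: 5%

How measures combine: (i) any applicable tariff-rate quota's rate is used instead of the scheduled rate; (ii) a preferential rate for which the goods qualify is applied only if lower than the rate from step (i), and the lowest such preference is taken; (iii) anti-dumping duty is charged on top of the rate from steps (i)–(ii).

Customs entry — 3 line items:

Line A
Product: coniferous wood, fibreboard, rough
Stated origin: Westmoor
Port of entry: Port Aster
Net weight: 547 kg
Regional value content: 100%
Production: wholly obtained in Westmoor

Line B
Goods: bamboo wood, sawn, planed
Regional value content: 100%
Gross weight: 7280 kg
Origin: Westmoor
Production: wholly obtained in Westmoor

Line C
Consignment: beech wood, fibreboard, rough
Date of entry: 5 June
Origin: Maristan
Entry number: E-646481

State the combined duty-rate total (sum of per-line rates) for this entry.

Line A: coniferous → 12.03; fibreboard → 12.03.01; rough → 12.03.01.01. Scheduled 5%. Westmoor agreement on 12.02: 12.03.01.01 not covered; Westmoor agreement on 12.02.02.01: 12.03.01.01 not covered. → 5%.
Line B: bamboo → 12.02; sawn → 12.02.02; planed → 12.02.02.03. Scheduled 21%. Westmoor agreement on 12.02: wholly obtained → 3% available; Westmoor agreement on 12.02.02.01: 12.02.02.03 not covered; preferential 3%. → 3%.
Line C: beech → 12.01; fibreboard → 12.01.03; rough → 12.01.03.01. Scheduled 14%. No special measure applies. → 14%.
Sum: 5% + 3% + 14% = 22%.

22%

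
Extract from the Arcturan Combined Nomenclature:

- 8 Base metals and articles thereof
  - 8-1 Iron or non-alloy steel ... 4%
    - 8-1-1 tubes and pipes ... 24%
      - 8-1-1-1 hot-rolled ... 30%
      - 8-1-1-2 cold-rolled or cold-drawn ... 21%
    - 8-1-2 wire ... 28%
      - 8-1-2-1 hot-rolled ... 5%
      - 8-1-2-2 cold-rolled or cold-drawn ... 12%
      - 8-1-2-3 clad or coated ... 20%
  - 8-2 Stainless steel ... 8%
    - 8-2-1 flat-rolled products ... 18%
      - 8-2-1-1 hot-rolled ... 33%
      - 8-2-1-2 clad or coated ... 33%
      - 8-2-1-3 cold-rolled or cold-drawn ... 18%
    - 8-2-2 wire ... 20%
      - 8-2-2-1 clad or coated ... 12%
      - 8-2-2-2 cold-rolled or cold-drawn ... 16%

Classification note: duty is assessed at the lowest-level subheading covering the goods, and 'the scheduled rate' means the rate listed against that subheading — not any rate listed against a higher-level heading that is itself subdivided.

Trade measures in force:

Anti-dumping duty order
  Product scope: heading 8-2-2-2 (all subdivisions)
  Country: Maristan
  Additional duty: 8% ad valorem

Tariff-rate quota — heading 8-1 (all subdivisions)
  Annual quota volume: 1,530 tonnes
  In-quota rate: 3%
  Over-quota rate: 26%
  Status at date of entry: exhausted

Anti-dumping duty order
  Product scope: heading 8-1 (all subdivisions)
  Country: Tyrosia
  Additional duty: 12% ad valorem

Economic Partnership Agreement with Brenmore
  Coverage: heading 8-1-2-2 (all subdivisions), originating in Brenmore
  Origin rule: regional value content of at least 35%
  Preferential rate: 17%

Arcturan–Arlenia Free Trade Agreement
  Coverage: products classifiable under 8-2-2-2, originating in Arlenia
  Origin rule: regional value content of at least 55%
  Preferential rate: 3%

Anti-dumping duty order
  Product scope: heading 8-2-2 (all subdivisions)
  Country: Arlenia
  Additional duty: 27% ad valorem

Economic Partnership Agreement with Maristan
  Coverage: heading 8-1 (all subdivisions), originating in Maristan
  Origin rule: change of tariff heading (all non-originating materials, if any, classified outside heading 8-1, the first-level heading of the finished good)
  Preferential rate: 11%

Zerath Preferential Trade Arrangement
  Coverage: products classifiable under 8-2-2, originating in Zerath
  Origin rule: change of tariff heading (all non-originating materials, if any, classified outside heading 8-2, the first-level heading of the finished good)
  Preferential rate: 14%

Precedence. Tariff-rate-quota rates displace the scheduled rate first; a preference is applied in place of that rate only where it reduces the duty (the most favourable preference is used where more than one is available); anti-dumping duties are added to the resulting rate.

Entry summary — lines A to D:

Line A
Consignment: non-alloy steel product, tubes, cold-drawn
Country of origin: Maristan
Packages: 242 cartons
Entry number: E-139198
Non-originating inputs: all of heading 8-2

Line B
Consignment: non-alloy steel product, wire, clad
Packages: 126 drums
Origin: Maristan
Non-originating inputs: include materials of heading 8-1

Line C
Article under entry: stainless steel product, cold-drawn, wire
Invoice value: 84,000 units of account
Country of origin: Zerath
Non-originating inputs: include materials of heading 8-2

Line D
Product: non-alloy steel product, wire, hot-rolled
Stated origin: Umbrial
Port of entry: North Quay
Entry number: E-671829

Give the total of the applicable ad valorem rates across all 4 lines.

79%

Line A: non-alloy steel → 8-1; tubes → 8-1-1; cold-drawn → 8-1-1-2. Scheduled 21%. quota on 8-1 exhausted → over-quota 26%; Maristan agreement on 8-1: CTH met → 11% available; preferential 11%. → 11%.
Line B: non-alloy steel → 8-1; wire → 8-1-2; clad → 8-1-2-3. Scheduled 20%. quota on 8-1 exhausted → over-quota 26%; Maristan agreement on 8-1: CTH not met. → 26%.
Line C: stainless steel → 8-2; wire → 8-2-2; cold-drawn → 8-2-2-2. Scheduled 16%. Zerath agreement on 8-2-2: CTH not met. → 16%.
Line D: non-alloy steel → 8-1; wire → 8-1-2; hot-rolled → 8-1-2-1. Scheduled 5%. quota on 8-1 exhausted → over-quota 26%. → 26%.
Sum: 11% + 26% + 16% + 26% = 79%.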